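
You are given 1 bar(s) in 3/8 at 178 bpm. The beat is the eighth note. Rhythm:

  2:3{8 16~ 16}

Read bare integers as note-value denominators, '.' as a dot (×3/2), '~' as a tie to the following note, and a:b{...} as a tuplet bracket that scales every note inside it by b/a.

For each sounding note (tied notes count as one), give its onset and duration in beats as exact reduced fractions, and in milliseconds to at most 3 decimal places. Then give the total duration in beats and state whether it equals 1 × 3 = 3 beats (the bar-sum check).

1) 0.0ms=0b +505.618ms=3/2b
2) 505.618ms=3/2b +505.618ms=3/2b
Σ=3b of 3 (178bpm 3/8) — PASS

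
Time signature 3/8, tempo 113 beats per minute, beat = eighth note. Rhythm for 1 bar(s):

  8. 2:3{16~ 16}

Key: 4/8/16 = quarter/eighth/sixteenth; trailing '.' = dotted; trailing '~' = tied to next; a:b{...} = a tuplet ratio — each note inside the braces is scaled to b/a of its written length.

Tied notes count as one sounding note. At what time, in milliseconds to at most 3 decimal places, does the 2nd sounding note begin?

note 2 onset = 3/2b = 796.46ms

1. 0.0ms @ 0 + 796.46ms (3/2)
2. 796.46ms @ 3/2 + 796.46ms (3/2)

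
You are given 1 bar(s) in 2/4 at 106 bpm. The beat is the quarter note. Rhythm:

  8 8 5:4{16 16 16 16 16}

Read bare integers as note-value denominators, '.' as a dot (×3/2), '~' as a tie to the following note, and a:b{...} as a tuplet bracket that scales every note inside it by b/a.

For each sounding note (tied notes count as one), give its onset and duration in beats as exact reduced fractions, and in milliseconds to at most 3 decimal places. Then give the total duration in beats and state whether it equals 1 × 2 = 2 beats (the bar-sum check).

1) 0.0ms=0b +283.019ms=1/2b
2) 283.019ms=1/2b +283.019ms=1/2b
3) 566.038ms=1b +113.208ms=1/5b
4) 679.245ms=6/5b +113.208ms=1/5b
5) 792.453ms=7/5b +113.208ms=1/5b
6) 905.66ms=8/5b +113.208ms=1/5b
7) 1018.868ms=9/5b +113.208ms=1/5b
Σ=2b of 2 (106bpm 2/4) — PASS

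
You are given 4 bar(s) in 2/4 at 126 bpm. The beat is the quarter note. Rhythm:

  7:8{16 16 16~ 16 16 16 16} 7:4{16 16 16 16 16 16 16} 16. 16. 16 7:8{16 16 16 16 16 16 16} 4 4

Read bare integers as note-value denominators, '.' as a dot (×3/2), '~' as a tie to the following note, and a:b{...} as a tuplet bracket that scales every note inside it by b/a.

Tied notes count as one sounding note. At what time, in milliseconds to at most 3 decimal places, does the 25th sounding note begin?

1. 0.0ms @ 0 + 136.054ms (2/7)
2. 136.054ms @ 2/7 + 136.054ms (2/7)
3. 272.109ms @ 4/7 + 272.109ms (4/7)
4. 544.218ms @ 8/7 + 136.054ms (2/7)
5. 680.272ms @ 10/7 + 136.054ms (2/7)
6. 816.327ms @ 12/7 + 136.054ms (2/7)
7. 952.381ms @ 2 + 68.027ms (1/7)
8. 1020.408ms @ 15/7 + 68.027ms (1/7)
9. 1088.435ms @ 16/7 + 68.027ms (1/7)
10. 1156.463ms @ 17/7 + 68.027ms (1/7)
11. 1224.49ms @ 18/7 + 68.027ms (1/7)
12. 1292.517ms @ 19/7 + 68.027ms (1/7)
13. 1360.544ms @ 20/7 + 68.027ms (1/7)
14. 1428.571ms @ 3 + 178.571ms (3/8)
15. 1607.143ms @ 27/8 + 178.571ms (3/8)
16. 1785.714ms @ 15/4 + 119.048ms (1/4)
17. 1904.762ms @ 4 + 136.054ms (2/7)
18. 2040.816ms @ 30/7 + 136.054ms (2/7)
19. 2176.871ms @ 32/7 + 136.054ms (2/7)
20. 2312.925ms @ 34/7 + 136.054ms (2/7)
21. 2448.98ms @ 36/7 + 136.054ms (2/7)
22. 2585.034ms @ 38/7 + 136.054ms (2/7)
23. 2721.088ms @ 40/7 + 136.054ms (2/7)
24. 2857.143ms @ 6 + 476.19ms (1)
25. 3333.333ms @ 7 + 476.19ms (1)

note 25 onset = 7b = 3333.333ms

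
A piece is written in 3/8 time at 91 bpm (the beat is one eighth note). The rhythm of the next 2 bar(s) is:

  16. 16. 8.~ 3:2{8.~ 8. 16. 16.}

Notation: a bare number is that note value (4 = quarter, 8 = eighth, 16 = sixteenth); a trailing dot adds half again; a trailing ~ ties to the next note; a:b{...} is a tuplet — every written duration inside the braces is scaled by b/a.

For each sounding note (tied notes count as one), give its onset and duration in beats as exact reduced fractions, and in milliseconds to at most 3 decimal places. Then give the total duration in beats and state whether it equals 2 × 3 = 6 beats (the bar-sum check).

1) 0.0ms=0b +494.505ms=3/4b
2) 494.505ms=3/4b +494.505ms=3/4b
3) 989.011ms=3/2b +2307.692ms=7/2b
4) 3296.703ms=5b +329.67ms=1/2b
5) 3626.374ms=11/2b +329.67ms=1/2b
Σ=6b of 6 (91bpm 3/8) — PASS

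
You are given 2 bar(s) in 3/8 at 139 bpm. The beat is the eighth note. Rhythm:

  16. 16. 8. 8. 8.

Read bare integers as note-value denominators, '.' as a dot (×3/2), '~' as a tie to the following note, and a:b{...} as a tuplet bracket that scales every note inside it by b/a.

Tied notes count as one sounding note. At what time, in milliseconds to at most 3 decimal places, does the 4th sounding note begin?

note 4 onset = 3b = 1294.964ms

1. 0.0ms @ 0 + 323.741ms (3/4)
2. 323.741ms @ 3/4 + 323.741ms (3/4)
3. 647.482ms @ 3/2 + 647.482ms (3/2)
4. 1294.964ms @ 3 + 647.482ms (3/2)
5. 1942.446ms @ 9/2 + 647.482ms (3/2)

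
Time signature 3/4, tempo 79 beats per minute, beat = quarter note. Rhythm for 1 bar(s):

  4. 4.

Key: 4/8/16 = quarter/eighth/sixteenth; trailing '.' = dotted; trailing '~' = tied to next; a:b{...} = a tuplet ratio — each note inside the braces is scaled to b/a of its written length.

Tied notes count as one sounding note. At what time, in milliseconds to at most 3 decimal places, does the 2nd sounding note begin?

1. 0.0ms @ 0 + 1139.241ms (3/2)
2. 1139.241ms @ 3/2 + 1139.241ms (3/2)

note 2 onset = 3/2b = 1139.241ms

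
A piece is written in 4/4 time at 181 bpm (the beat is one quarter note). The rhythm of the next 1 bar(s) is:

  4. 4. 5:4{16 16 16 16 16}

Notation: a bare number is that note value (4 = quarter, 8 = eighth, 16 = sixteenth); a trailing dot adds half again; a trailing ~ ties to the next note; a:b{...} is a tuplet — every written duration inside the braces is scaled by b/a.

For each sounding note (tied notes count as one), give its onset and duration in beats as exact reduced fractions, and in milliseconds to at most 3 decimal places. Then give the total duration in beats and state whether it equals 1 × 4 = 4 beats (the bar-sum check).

1) 0.0ms=0b +497.238ms=3/2b
2) 497.238ms=3/2b +497.238ms=3/2b
3) 994.475ms=3b +66.298ms=1/5b
4) 1060.773ms=16/5b +66.298ms=1/5b
5) 1127.072ms=17/5b +66.298ms=1/5b
6) 1193.37ms=18/5b +66.298ms=1/5b
7) 1259.669ms=19/5b +66.298ms=1/5b
Σ=4b of 4 (181bpm 4/4) — PASS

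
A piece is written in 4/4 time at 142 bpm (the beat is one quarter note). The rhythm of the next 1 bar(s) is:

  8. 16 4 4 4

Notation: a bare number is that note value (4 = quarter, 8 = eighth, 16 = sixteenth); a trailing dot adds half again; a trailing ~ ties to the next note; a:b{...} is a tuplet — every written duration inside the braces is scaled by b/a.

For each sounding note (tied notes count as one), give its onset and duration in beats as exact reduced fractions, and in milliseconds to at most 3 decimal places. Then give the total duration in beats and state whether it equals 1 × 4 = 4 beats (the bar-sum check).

1) 0.0ms=0b +316.901ms=3/4b
2) 316.901ms=3/4b +105.634ms=1/4b
3) 422.535ms=1b +422.535ms=1b
4) 845.07ms=2b +422.535ms=1b
5) 1267.606ms=3b +422.535ms=1b
Σ=4b of 4 (142bpm 4/4) — PASS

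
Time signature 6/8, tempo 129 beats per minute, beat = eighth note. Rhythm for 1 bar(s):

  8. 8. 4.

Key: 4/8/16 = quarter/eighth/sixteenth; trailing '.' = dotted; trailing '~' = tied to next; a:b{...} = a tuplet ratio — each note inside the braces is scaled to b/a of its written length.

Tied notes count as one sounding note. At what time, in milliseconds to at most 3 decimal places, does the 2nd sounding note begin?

1. 0.0ms @ 0 + 697.674ms (3/2)
2. 697.674ms @ 3/2 + 697.674ms (3/2)
3. 1395.349ms @ 3 + 1395.349ms (3)

note 2 onset = 3/2b = 697.674ms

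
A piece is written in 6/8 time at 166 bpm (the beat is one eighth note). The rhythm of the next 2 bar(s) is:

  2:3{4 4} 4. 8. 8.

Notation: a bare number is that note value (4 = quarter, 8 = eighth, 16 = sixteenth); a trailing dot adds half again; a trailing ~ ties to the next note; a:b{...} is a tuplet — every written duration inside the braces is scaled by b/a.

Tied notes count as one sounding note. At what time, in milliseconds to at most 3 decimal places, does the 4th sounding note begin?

1. 0.0ms @ 0 + 1084.337ms (3)
2. 1084.337ms @ 3 + 1084.337ms (3)
3. 2168.675ms @ 6 + 1084.337ms (3)
4. 3253.012ms @ 9 + 542.169ms (3/2)
5. 3795.181ms @ 21/2 + 542.169ms (3/2)

note 4 onset = 9b = 3253.012ms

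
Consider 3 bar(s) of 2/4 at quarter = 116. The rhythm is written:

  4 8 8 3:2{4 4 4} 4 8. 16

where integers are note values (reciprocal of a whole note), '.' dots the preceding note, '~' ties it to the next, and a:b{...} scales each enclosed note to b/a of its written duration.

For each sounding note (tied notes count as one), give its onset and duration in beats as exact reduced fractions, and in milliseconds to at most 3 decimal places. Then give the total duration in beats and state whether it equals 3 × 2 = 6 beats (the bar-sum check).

1) 0.0ms=0b +517.241ms=1b
2) 517.241ms=1b +258.621ms=1/2b
3) 775.862ms=3/2b +258.621ms=1/2b
4) 1034.483ms=2b +344.828ms=2/3b
5) 1379.31ms=8/3b +344.828ms=2/3b
6) 1724.138ms=10/3b +344.828ms=2/3b
7) 2068.966ms=4b +517.241ms=1b
8) 2586.207ms=5b +387.931ms=3/4b
9) 2974.138ms=23/4b +129.31ms=1/4b
Σ=6b of 6 (116bpm 2/4) — PASS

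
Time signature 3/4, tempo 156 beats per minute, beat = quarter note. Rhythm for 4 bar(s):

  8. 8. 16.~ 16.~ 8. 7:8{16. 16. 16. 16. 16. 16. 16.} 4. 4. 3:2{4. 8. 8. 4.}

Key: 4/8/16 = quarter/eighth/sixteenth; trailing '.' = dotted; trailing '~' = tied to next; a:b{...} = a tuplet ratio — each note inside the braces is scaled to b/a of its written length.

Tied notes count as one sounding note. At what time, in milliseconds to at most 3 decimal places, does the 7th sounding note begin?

note 7 onset = 30/7b = 1648.352ms

1. 0.0ms @ 0 + 288.462ms (3/4)
2. 288.462ms @ 3/4 + 288.462ms (3/4)
3. 576.923ms @ 3/2 + 576.923ms (3/2)
4. 1153.846ms @ 3 + 164.835ms (3/7)
5. 1318.681ms @ 24/7 + 164.835ms (3/7)
6. 1483.516ms @ 27/7 + 164.835ms (3/7)
7. 1648.352ms @ 30/7 + 164.835ms (3/7)
8. 1813.187ms @ 33/7 + 164.835ms (3/7)
9. 1978.022ms @ 36/7 + 164.835ms (3/7)
10. 2142.857ms @ 39/7 + 164.835ms (3/7)
11. 2307.692ms @ 6 + 576.923ms (3/2)
12. 2884.615ms @ 15/2 + 576.923ms (3/2)
13. 3461.538ms @ 9 + 384.615ms (1)
14. 3846.154ms @ 10 + 192.308ms (1/2)
15. 4038.462ms @ 21/2 + 192.308ms (1/2)
16. 4230.769ms @ 11 + 384.615ms (1)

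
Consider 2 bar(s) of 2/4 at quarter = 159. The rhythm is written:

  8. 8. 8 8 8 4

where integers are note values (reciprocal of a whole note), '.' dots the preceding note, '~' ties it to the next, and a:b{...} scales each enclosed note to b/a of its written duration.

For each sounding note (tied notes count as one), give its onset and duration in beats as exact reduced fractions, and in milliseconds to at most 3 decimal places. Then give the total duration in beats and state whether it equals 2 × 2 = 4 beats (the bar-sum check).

1) 0.0ms=0b +283.019ms=3/4b
2) 283.019ms=3/4b +283.019ms=3/4b
3) 566.038ms=3/2b +188.679ms=1/2b
4) 754.717ms=2b +188.679ms=1/2b
5) 943.396ms=5/2b +188.679ms=1/2b
6) 1132.075ms=3b +377.358ms=1b
Σ=4b of 4 (159bpm 2/4) — PASS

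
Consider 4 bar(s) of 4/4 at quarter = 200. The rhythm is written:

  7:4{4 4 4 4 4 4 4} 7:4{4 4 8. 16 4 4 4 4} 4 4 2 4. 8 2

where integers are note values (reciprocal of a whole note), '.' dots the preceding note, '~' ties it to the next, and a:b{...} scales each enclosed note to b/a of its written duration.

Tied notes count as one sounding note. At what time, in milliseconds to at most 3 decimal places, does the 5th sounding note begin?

note 5 onset = 16/7b = 685.714ms

1. 0.0ms @ 0 + 171.429ms (4/7)
2. 171.429ms @ 4/7 + 171.429ms (4/7)
3. 342.857ms @ 8/7 + 171.429ms (4/7)
4. 514.286ms @ 12/7 + 171.429ms (4/7)
5. 685.714ms @ 16/7 + 171.429ms (4/7)
6. 857.143ms @ 20/7 + 171.429ms (4/7)
7. 1028.571ms @ 24/7 + 171.429ms (4/7)
8. 1200.0ms @ 4 + 171.429ms (4/7)
9. 1371.429ms @ 32/7 + 171.429ms (4/7)
10. 1542.857ms @ 36/7 + 128.571ms (3/7)
11. 1671.429ms @ 39/7 + 42.857ms (1/7)
12. 1714.286ms @ 40/7 + 171.429ms (4/7)
13. 1885.714ms @ 44/7 + 171.429ms (4/7)
14. 2057.143ms @ 48/7 + 171.429ms (4/7)
15. 2228.571ms @ 52/7 + 171.429ms (4/7)
16. 2400.0ms @ 8 + 300.0ms (1)
17. 2700.0ms @ 9 + 300.0ms (1)
18. 3000.0ms @ 10 + 600.0ms (2)
19. 3600.0ms @ 12 + 450.0ms (3/2)
20. 4050.0ms @ 27/2 + 150.0ms (1/2)
21. 4200.0ms @ 14 + 600.0ms (2)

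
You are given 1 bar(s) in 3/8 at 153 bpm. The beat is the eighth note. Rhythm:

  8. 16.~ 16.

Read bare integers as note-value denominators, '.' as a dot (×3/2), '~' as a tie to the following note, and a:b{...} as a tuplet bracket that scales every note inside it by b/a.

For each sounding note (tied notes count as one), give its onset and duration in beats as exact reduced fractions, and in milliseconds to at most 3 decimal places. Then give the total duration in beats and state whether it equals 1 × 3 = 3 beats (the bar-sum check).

1) 0.0ms=0b +588.235ms=3/2b
2) 588.235ms=3/2b +588.235ms=3/2b
Σ=3b of 3 (153bpm 3/8) — PASS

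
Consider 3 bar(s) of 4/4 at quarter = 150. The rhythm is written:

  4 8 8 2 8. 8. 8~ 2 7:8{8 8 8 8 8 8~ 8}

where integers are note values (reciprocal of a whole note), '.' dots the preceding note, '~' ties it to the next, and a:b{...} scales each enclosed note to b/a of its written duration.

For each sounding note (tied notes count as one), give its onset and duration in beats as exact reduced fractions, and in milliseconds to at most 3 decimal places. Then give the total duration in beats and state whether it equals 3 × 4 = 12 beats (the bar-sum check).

1) 0.0ms=0b +400.0ms=1b
2) 400.0ms=1b +200.0ms=1/2b
3) 600.0ms=3/2b +200.0ms=1/2b
4) 800.0ms=2b +800.0ms=2b
5) 1600.0ms=4b +300.0ms=3/4b
6) 1900.0ms=19/4b +300.0ms=3/4b
7) 2200.0ms=11/2b +1000.0ms=5/2b
8) 3200.0ms=8b +228.571ms=4/7b
9) 3428.571ms=60/7b +228.571ms=4/7b
10) 3657.143ms=64/7b +228.571ms=4/7b
11) 3885.714ms=68/7b +228.571ms=4/7b
12) 4114.286ms=72/7b +228.571ms=4/7b
13) 4342.857ms=76/7b +457.143ms=8/7b
Σ=12b of 12 (150bpm 4/4) — PASS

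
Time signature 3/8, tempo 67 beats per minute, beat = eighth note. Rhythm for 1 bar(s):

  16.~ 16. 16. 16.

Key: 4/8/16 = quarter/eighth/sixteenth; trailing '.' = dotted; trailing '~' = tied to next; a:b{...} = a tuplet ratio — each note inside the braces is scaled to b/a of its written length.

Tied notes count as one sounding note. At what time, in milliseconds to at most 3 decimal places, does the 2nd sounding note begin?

note 2 onset = 3/2b = 1343.284ms

1. 0.0ms @ 0 + 1343.284ms (3/2)
2. 1343.284ms @ 3/2 + 671.642ms (3/4)
3. 2014.925ms @ 9/4 + 671.642ms (3/4)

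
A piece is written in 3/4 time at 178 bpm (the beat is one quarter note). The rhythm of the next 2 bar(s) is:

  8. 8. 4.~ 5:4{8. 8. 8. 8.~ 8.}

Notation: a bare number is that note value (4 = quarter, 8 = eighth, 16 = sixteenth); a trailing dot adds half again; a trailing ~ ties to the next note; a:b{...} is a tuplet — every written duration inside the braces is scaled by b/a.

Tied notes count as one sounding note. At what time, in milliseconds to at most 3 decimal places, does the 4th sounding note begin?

1. 0.0ms @ 0 + 252.809ms (3/4)
2. 252.809ms @ 3/4 + 252.809ms (3/4)
3. 505.618ms @ 3/2 + 707.865ms (21/10)
4. 1213.483ms @ 18/5 + 202.247ms (3/5)
5. 1415.73ms @ 21/5 + 202.247ms (3/5)
6. 1617.978ms @ 24/5 + 404.494ms (6/5)

note 4 onset = 18/5b = 1213.483ms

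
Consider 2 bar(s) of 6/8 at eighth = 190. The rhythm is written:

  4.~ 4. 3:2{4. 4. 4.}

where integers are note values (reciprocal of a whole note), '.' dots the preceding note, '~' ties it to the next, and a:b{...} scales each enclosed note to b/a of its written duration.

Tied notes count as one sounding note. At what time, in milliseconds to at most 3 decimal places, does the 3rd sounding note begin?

note 3 onset = 8b = 2526.316ms

1. 0.0ms @ 0 + 1894.737ms (6)
2. 1894.737ms @ 6 + 631.579ms (2)
3. 2526.316ms @ 8 + 631.579ms (2)
4. 3157.895ms @ 10 + 631.579ms (2)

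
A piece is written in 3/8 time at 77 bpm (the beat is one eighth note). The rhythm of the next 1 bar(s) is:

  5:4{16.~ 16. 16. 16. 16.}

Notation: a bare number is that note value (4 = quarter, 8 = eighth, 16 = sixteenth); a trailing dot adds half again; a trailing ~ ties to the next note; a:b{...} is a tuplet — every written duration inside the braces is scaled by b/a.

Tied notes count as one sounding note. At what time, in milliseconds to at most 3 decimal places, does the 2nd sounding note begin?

1. 0.0ms @ 0 + 935.065ms (6/5)
2. 935.065ms @ 6/5 + 467.532ms (3/5)
3. 1402.597ms @ 9/5 + 467.532ms (3/5)
4. 1870.13ms @ 12/5 + 467.532ms (3/5)

note 2 onset = 6/5b = 935.065ms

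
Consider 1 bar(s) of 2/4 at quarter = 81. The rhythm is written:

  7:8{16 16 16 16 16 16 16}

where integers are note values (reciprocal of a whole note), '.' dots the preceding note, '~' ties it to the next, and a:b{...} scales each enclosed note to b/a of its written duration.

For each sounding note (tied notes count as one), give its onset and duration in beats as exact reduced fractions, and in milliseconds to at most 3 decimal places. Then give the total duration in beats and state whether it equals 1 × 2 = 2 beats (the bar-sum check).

1) 0.0ms=0b +211.64ms=2/7b
2) 211.64ms=2/7b +211.64ms=2/7b
3) 423.28ms=4/7b +211.64ms=2/7b
4) 634.921ms=6/7b +211.64ms=2/7b
5) 846.561ms=8/7b +211.64ms=2/7b
6) 1058.201ms=10/7b +211.64ms=2/7b
7) 1269.841ms=12/7b +211.64ms=2/7b
Σ=2b of 2 (81bpm 2/4) — PASS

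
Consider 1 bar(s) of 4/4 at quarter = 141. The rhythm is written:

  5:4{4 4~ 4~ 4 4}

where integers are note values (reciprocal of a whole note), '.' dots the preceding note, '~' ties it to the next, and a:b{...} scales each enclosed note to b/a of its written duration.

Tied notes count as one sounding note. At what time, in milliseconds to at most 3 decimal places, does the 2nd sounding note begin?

note 2 onset = 4/5b = 340.426ms

1. 0.0ms @ 0 + 340.426ms (4/5)
2. 340.426ms @ 4/5 + 1021.277ms (12/5)
3. 1361.702ms @ 16/5 + 340.426ms (4/5)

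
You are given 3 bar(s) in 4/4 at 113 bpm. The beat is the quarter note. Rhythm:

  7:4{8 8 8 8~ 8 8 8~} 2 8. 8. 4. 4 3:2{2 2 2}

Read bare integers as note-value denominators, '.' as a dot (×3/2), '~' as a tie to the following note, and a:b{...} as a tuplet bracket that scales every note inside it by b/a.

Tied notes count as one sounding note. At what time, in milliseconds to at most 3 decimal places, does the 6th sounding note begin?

1. 0.0ms @ 0 + 151.707ms (2/7)
2. 151.707ms @ 2/7 + 151.707ms (2/7)
3. 303.413ms @ 4/7 + 151.707ms (2/7)
4. 455.12ms @ 6/7 + 303.413ms (4/7)
5. 758.534ms @ 10/7 + 151.707ms (2/7)
6. 910.24ms @ 12/7 + 1213.654ms (16/7)
7. 2123.894ms @ 4 + 398.23ms (3/4)
8. 2522.124ms @ 19/4 + 398.23ms (3/4)
9. 2920.354ms @ 11/2 + 796.46ms (3/2)
10. 3716.814ms @ 7 + 530.973ms (1)
11. 4247.788ms @ 8 + 707.965ms (4/3)
12. 4955.752ms @ 28/3 + 707.965ms (4/3)
13. 5663.717ms @ 32/3 + 707.965ms (4/3)

note 6 onset = 12/7b = 910.24ms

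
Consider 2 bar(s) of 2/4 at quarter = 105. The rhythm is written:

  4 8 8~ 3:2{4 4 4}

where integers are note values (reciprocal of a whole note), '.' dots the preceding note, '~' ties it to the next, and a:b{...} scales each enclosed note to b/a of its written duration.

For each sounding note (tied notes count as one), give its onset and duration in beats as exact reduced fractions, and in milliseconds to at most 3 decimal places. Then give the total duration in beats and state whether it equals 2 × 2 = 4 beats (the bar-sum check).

1) 0.0ms=0b +571.429ms=1b
2) 571.429ms=1b +285.714ms=1/2b
3) 857.143ms=3/2b +666.667ms=7/6b
4) 1523.81ms=8/3b +380.952ms=2/3b
5) 1904.762ms=10/3b +380.952ms=2/3b
Σ=4b of 4 (105bpm 2/4) — PASS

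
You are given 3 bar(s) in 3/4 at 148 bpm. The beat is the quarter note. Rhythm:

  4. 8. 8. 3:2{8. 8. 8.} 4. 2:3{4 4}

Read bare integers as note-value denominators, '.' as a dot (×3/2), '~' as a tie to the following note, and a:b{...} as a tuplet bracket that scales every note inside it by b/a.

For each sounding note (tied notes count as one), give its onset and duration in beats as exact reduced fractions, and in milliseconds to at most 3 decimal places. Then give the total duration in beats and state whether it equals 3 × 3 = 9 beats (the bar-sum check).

1) 0.0ms=0b +608.108ms=3/2b
2) 608.108ms=3/2b +304.054ms=3/4b
3) 912.162ms=9/4b +304.054ms=3/4b
4) 1216.216ms=3b +202.703ms=1/2b
5) 1418.919ms=7/2b +202.703ms=1/2b
6) 1621.622ms=4b +202.703ms=1/2b
7) 1824.324ms=9/2b +608.108ms=3/2b
8) 2432.432ms=6b +608.108ms=3/2b
9) 3040.541ms=15/2b +608.108ms=3/2b
Σ=9b of 9 (148bpm 3/4) — PASS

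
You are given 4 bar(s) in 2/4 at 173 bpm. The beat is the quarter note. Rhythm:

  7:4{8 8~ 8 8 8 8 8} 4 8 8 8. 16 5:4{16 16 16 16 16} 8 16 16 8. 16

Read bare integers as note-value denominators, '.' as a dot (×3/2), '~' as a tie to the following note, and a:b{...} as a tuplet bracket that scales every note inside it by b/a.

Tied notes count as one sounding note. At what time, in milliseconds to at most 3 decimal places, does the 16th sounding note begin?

note 16 onset = 29/5b = 2011.561ms

1. 0.0ms @ 0 + 99.092ms (2/7)
2. 99.092ms @ 2/7 + 198.183ms (4/7)
3. 297.275ms @ 6/7 + 99.092ms (2/7)
4. 396.367ms @ 8/7 + 99.092ms (2/7)
5. 495.458ms @ 10/7 + 99.092ms (2/7)
6. 594.55ms @ 12/7 + 99.092ms (2/7)
7. 693.642ms @ 2 + 346.821ms (1)
8. 1040.462ms @ 3 + 173.41ms (1/2)
9. 1213.873ms @ 7/2 + 173.41ms (1/2)
10. 1387.283ms @ 4 + 260.116ms (3/4)
11. 1647.399ms @ 19/4 + 86.705ms (1/4)
12. 1734.104ms @ 5 + 69.364ms (1/5)
13. 1803.468ms @ 26/5 + 69.364ms (1/5)
14. 1872.832ms @ 27/5 + 69.364ms (1/5)
15. 1942.197ms @ 28/5 + 69.364ms (1/5)
16. 2011.561ms @ 29/5 + 69.364ms (1/5)
17. 2080.925ms @ 6 + 173.41ms (1/2)
18. 2254.335ms @ 13/2 + 86.705ms (1/4)
19. 2341.04ms @ 27/4 + 86.705ms (1/4)
20. 2427.746ms @ 7 + 260.116ms (3/4)
21. 2687.861ms @ 31/4 + 86.705ms (1/4)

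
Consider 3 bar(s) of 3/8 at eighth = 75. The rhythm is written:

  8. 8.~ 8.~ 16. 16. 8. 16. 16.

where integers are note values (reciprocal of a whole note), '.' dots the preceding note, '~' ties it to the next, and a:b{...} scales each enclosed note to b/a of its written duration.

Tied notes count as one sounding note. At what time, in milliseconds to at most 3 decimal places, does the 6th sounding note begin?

note 6 onset = 33/4b = 6600.0ms

1. 0.0ms @ 0 + 1200.0ms (3/2)
2. 1200.0ms @ 3/2 + 3000.0ms (15/4)
3. 4200.0ms @ 21/4 + 600.0ms (3/4)
4. 4800.0ms @ 6 + 1200.0ms (3/2)
5. 6000.0ms @ 15/2 + 600.0ms (3/4)
6. 6600.0ms @ 33/4 + 600.0ms (3/4)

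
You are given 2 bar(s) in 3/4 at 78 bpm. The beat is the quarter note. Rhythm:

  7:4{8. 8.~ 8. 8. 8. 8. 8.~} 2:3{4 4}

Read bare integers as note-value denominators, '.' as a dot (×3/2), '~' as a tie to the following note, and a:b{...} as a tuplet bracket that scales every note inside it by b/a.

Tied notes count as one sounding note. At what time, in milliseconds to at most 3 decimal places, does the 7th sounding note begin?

note 7 onset = 9/2b = 3461.538ms

1. 0.0ms @ 0 + 329.67ms (3/7)
2. 329.67ms @ 3/7 + 659.341ms (6/7)
3. 989.011ms @ 9/7 + 329.67ms (3/7)
4. 1318.681ms @ 12/7 + 329.67ms (3/7)
5. 1648.352ms @ 15/7 + 329.67ms (3/7)
6. 1978.022ms @ 18/7 + 1483.516ms (27/14)
7. 3461.538ms @ 9/2 + 1153.846ms (3/2)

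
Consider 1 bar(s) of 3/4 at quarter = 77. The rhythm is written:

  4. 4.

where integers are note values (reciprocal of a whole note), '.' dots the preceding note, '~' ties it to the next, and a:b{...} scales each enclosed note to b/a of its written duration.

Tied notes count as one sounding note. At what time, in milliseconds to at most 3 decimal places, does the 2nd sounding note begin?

note 2 onset = 3/2b = 1168.831ms

1. 0.0ms @ 0 + 1168.831ms (3/2)
2. 1168.831ms @ 3/2 + 1168.831ms (3/2)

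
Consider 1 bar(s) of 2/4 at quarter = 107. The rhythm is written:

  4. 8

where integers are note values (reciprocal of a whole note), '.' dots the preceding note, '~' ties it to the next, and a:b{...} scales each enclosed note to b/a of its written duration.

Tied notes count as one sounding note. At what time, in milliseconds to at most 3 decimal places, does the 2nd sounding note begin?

1. 0.0ms @ 0 + 841.121ms (3/2)
2. 841.121ms @ 3/2 + 280.374ms (1/2)

note 2 onset = 3/2b = 841.121ms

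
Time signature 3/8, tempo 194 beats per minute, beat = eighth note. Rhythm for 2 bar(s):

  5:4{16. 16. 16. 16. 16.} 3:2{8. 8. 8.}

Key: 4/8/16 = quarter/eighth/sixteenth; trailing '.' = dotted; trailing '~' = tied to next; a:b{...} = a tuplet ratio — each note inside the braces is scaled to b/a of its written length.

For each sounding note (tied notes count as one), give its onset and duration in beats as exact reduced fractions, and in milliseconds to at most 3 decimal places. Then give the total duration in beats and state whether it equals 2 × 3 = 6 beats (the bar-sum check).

1) 0.0ms=0b +185.567ms=3/5b
2) 185.567ms=3/5b +185.567ms=3/5b
3) 371.134ms=6/5b +185.567ms=3/5b
4) 556.701ms=9/5b +185.567ms=3/5b
5) 742.268ms=12/5b +185.567ms=3/5b
6) 927.835ms=3b +309.278ms=1b
7) 1237.113ms=4b +309.278ms=1b
8) 1546.392ms=5b +309.278ms=1b
Σ=6b of 6 (194bpm 3/8) — PASS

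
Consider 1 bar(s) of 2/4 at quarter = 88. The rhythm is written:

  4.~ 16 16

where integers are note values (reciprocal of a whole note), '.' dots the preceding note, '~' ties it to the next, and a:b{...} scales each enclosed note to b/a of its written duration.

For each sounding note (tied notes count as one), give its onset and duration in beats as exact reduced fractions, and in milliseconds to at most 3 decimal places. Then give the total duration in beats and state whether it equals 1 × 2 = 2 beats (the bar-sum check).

1) 0.0ms=0b +1193.182ms=7/4b
2) 1193.182ms=7/4b +170.455ms=1/4b
Σ=2b of 2 (88bpm 2/4) — PASS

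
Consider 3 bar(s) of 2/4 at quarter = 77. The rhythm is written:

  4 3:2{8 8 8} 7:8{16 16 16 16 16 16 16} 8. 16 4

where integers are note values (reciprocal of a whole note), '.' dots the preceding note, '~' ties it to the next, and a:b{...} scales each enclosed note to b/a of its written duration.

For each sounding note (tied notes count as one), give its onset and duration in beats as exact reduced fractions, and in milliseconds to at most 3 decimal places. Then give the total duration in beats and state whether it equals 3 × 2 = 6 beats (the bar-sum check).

1) 0.0ms=0b +779.221ms=1b
2) 779.221ms=1b +259.74ms=1/3b
3) 1038.961ms=4/3b +259.74ms=1/3b
4) 1298.701ms=5/3b +259.74ms=1/3b
5) 1558.442ms=2b +222.635ms=2/7b
6) 1781.076ms=16/7b +222.635ms=2/7b
7) 2003.711ms=18/7b +222.635ms=2/7b
8) 2226.345ms=20/7b +222.635ms=2/7b
9) 2448.98ms=22/7b +222.635ms=2/7b
10) 2671.614ms=24/7b +222.635ms=2/7b
11) 2894.249ms=26/7b +222.635ms=2/7b
12) 3116.883ms=4b +584.416ms=3/4b
13) 3701.299ms=19/4b +194.805ms=1/4b
14) 3896.104ms=5b +779.221ms=1b
Σ=6b of 6 (77bpm 2/4) — PASS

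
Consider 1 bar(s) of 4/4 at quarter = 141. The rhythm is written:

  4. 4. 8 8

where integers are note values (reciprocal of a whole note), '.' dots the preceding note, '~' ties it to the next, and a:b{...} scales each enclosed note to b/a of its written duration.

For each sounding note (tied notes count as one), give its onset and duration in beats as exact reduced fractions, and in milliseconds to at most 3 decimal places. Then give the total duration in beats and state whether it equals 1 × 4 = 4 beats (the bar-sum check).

1) 0.0ms=0b +638.298ms=3/2b
2) 638.298ms=3/2b +638.298ms=3/2b
3) 1276.596ms=3b +212.766ms=1/2b
4) 1489.362ms=7/2b +212.766ms=1/2b
Σ=4b of 4 (141bpm 4/4) — PASS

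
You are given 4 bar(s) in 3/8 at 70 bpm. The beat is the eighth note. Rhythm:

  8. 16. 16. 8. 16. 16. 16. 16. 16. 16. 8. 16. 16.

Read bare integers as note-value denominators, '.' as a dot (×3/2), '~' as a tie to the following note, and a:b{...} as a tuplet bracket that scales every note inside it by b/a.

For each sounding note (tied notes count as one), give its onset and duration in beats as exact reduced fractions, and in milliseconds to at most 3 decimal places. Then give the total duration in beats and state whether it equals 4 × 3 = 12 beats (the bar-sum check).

1) 0.0ms=0b +1285.714ms=3/2b
2) 1285.714ms=3/2b +642.857ms=3/4b
3) 1928.571ms=9/4b +642.857ms=3/4b
4) 2571.429ms=3b +1285.714ms=3/2b
5) 3857.143ms=9/2b +642.857ms=3/4b
6) 4500.0ms=21/4b +642.857ms=3/4b
7) 5142.857ms=6b +642.857ms=3/4b
8) 5785.714ms=27/4b +642.857ms=3/4b
9) 6428.571ms=15/2b +642.857ms=3/4b
10) 7071.429ms=33/4b +642.857ms=3/4b
11) 7714.286ms=9b +1285.714ms=3/2b
12) 9000.0ms=21/2b +642.857ms=3/4b
13) 9642.857ms=45/4b +642.857ms=3/4b
Σ=12b of 12 (70bpm 3/8) — PASS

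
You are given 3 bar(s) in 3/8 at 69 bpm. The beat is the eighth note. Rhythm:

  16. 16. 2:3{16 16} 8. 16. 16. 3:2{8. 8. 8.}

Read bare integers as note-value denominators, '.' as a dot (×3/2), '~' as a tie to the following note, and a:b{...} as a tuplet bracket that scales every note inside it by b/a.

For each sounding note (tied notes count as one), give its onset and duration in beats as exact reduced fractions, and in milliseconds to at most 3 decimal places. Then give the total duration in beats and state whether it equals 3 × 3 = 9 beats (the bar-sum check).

1) 0.0ms=0b +652.174ms=3/4b
2) 652.174ms=3/4b +652.174ms=3/4b
3) 1304.348ms=3/2b +652.174ms=3/4b
4) 1956.522ms=9/4b +652.174ms=3/4b
5) 2608.696ms=3b +1304.348ms=3/2b
6) 3913.043ms=9/2b +652.174ms=3/4b
7) 4565.217ms=21/4b +652.174ms=3/4b
8) 5217.391ms=6b +869.565ms=1b
9) 6086.957ms=7b +869.565ms=1b
10) 6956.522ms=8b +869.565ms=1b
Σ=9b of 9 (69bpm 3/8) — PASS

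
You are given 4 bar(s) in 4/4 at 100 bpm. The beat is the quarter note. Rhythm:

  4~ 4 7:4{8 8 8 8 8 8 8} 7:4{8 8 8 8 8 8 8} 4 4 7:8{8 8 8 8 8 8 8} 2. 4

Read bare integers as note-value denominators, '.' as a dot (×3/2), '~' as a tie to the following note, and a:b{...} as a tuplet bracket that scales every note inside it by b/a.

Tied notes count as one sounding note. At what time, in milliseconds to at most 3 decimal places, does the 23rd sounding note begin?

1. 0.0ms @ 0 + 1200.0ms (2)
2. 1200.0ms @ 2 + 171.429ms (2/7)
3. 1371.429ms @ 16/7 + 171.429ms (2/7)
4. 1542.857ms @ 18/7 + 171.429ms (2/7)
5. 1714.286ms @ 20/7 + 171.429ms (2/7)
6. 1885.714ms @ 22/7 + 171.429ms (2/7)
7. 2057.143ms @ 24/7 + 171.429ms (2/7)
8. 2228.571ms @ 26/7 + 171.429ms (2/7)
9. 2400.0ms @ 4 + 171.429ms (2/7)
10. 2571.429ms @ 30/7 + 171.429ms (2/7)
11. 2742.857ms @ 32/7 + 171.429ms (2/7)
12. 2914.286ms @ 34/7 + 171.429ms (2/7)
13. 3085.714ms @ 36/7 + 171.429ms (2/7)
14. 3257.143ms @ 38/7 + 171.429ms (2/7)
15. 3428.571ms @ 40/7 + 171.429ms (2/7)
16. 3600.0ms @ 6 + 600.0ms (1)
17. 4200.0ms @ 7 + 600.0ms (1)
18. 4800.0ms @ 8 + 342.857ms (4/7)
19. 5142.857ms @ 60/7 + 342.857ms (4/7)
20. 5485.714ms @ 64/7 + 342.857ms (4/7)
21. 5828.571ms @ 68/7 + 342.857ms (4/7)
22. 6171.429ms @ 72/7 + 342.857ms (4/7)
23. 6514.286ms @ 76/7 + 342.857ms (4/7)
24. 6857.143ms @ 80/7 + 342.857ms (4/7)
25. 7200.0ms @ 12 + 1800.0ms (3)
26. 9000.0ms @ 15 + 600.0ms (1)

note 23 onset = 76/7b = 6514.286ms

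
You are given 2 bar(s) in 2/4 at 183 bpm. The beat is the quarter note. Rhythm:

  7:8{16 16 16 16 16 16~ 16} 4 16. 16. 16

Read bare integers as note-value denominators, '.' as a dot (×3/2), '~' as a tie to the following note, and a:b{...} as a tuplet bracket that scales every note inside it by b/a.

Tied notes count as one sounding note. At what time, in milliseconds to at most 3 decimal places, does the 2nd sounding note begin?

1. 0.0ms @ 0 + 93.677ms (2/7)
2. 93.677ms @ 2/7 + 93.677ms (2/7)
3. 187.354ms @ 4/7 + 93.677ms (2/7)
4. 281.03ms @ 6/7 + 93.677ms (2/7)
5. 374.707ms @ 8/7 + 93.677ms (2/7)
6. 468.384ms @ 10/7 + 187.354ms (4/7)
7. 655.738ms @ 2 + 327.869ms (1)
8. 983.607ms @ 3 + 122.951ms (3/8)
9. 1106.557ms @ 27/8 + 122.951ms (3/8)
10. 1229.508ms @ 15/4 + 81.967ms (1/4)

note 2 onset = 2/7b = 93.677ms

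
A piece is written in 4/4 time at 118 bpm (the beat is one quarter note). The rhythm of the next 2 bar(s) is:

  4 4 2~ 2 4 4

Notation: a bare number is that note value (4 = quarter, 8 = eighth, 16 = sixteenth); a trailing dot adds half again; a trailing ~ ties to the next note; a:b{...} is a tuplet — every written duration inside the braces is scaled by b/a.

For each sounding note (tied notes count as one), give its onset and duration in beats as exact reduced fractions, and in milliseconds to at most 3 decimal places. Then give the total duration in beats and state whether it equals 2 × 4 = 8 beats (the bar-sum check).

1) 0.0ms=0b +508.475ms=1b
2) 508.475ms=1b +508.475ms=1b
3) 1016.949ms=2b +2033.898ms=4b
4) 3050.847ms=6b +508.475ms=1b
5) 3559.322ms=7b +508.475ms=1b
Σ=8b of 8 (118bpm 4/4) — PASS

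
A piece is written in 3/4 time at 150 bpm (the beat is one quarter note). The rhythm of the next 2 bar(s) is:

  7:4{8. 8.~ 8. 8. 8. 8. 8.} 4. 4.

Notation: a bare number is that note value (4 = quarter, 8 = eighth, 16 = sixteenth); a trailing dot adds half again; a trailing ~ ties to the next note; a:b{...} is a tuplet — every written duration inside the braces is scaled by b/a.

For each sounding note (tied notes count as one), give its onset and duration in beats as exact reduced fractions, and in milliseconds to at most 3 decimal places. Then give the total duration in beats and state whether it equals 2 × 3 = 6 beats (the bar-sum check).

1) 0.0ms=0b +171.429ms=3/7b
2) 171.429ms=3/7b +342.857ms=6/7b
3) 514.286ms=9/7b +171.429ms=3/7b
4) 685.714ms=12/7b +171.429ms=3/7b
5) 857.143ms=15/7b +171.429ms=3/7b
6) 1028.571ms=18/7b +171.429ms=3/7b
7) 1200.0ms=3b +600.0ms=3/2b
8) 1800.0ms=9/2b +600.0ms=3/2b
Σ=6b of 6 (150bpm 3/4) — PASS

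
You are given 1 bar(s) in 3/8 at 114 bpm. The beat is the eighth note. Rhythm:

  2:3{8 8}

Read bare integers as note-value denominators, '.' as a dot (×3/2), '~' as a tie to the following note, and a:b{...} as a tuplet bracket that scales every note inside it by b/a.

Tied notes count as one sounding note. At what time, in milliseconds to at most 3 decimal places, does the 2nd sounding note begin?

note 2 onset = 3/2b = 789.474ms

1. 0.0ms @ 0 + 789.474ms (3/2)
2. 789.474ms @ 3/2 + 789.474ms (3/2)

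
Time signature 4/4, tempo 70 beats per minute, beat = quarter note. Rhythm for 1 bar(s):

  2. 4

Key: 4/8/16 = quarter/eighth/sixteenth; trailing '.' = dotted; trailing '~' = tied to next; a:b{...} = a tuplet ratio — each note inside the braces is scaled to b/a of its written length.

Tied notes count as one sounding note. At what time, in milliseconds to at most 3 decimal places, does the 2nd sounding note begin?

1. 0.0ms @ 0 + 2571.429ms (3)
2. 2571.429ms @ 3 + 857.143ms (1)

note 2 onset = 3b = 2571.429ms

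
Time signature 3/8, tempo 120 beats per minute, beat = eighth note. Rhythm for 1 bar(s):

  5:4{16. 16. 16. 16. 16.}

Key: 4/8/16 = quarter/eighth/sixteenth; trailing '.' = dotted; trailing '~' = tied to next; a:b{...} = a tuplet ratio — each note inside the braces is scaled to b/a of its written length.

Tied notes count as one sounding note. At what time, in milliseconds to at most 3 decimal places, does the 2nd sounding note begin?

1. 0.0ms @ 0 + 300.0ms (3/5)
2. 300.0ms @ 3/5 + 300.0ms (3/5)
3. 600.0ms @ 6/5 + 300.0ms (3/5)
4. 900.0ms @ 9/5 + 300.0ms (3/5)
5. 1200.0ms @ 12/5 + 300.0ms (3/5)

note 2 onset = 3/5b = 300.0ms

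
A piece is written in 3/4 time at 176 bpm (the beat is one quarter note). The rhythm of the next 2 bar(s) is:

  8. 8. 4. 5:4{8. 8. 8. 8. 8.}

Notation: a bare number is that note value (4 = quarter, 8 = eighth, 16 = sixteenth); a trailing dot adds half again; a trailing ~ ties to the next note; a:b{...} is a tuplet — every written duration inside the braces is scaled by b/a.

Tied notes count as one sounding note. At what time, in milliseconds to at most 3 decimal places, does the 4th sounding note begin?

1. 0.0ms @ 0 + 255.682ms (3/4)
2. 255.682ms @ 3/4 + 255.682ms (3/4)
3. 511.364ms @ 3/2 + 511.364ms (3/2)
4. 1022.727ms @ 3 + 204.545ms (3/5)
5. 1227.273ms @ 18/5 + 204.545ms (3/5)
6. 1431.818ms @ 21/5 + 204.545ms (3/5)
7. 1636.364ms @ 24/5 + 204.545ms (3/5)
8. 1840.909ms @ 27/5 + 204.545ms (3/5)

note 4 onset = 3b = 1022.727ms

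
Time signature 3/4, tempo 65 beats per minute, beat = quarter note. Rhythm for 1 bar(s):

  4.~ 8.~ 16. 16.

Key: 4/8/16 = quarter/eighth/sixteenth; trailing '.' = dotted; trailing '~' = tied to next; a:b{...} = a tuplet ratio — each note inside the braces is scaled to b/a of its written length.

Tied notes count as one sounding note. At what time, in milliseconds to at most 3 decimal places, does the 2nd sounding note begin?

note 2 onset = 21/8b = 2423.077ms

1. 0.0ms @ 0 + 2423.077ms (21/8)
2. 2423.077ms @ 21/8 + 346.154ms (3/8)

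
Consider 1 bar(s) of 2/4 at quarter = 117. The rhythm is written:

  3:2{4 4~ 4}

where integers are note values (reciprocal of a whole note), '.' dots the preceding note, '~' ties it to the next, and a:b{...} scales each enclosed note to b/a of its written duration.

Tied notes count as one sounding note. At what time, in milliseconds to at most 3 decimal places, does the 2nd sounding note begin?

1. 0.0ms @ 0 + 341.88ms (2/3)
2. 341.88ms @ 2/3 + 683.761ms (4/3)

note 2 onset = 2/3b = 341.88ms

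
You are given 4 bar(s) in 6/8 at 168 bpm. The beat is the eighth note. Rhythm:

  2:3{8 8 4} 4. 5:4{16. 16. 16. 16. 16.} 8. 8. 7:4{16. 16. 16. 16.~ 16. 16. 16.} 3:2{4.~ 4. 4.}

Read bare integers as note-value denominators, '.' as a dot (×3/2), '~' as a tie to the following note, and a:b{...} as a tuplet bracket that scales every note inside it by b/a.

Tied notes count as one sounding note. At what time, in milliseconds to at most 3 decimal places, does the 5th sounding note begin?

1. 0.0ms @ 0 + 535.714ms (3/2)
2. 535.714ms @ 3/2 + 535.714ms (3/2)
3. 1071.429ms @ 3 + 1071.429ms (3)
4. 2142.857ms @ 6 + 1071.429ms (3)
5. 3214.286ms @ 9 + 214.286ms (3/5)
6. 3428.571ms @ 48/5 + 214.286ms (3/5)
7. 3642.857ms @ 51/5 + 214.286ms (3/5)
8. 3857.143ms @ 54/5 + 214.286ms (3/5)
9. 4071.429ms @ 57/5 + 214.286ms (3/5)
10. 4285.714ms @ 12 + 535.714ms (3/2)
11. 4821.429ms @ 27/2 + 535.714ms (3/2)
12. 5357.143ms @ 15 + 153.061ms (3/7)
13. 5510.204ms @ 108/7 + 153.061ms (3/7)
14. 5663.265ms @ 111/7 + 153.061ms (3/7)
15. 5816.327ms @ 114/7 + 306.122ms (6/7)
16. 6122.449ms @ 120/7 + 153.061ms (3/7)
17. 6275.51ms @ 123/7 + 153.061ms (3/7)
18. 6428.571ms @ 18 + 1428.571ms (4)
19. 7857.143ms @ 22 + 714.286ms (2)

note 5 onset = 9b = 3214.286ms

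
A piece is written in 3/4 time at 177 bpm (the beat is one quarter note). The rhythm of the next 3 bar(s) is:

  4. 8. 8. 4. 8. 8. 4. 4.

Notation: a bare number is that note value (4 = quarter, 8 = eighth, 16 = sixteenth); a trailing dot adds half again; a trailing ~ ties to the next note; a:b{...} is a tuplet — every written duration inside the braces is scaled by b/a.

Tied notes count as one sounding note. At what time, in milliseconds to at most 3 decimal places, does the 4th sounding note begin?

1. 0.0ms @ 0 + 508.475ms (3/2)
2. 508.475ms @ 3/2 + 254.237ms (3/4)
3. 762.712ms @ 9/4 + 254.237ms (3/4)
4. 1016.949ms @ 3 + 508.475ms (3/2)
5. 1525.424ms @ 9/2 + 254.237ms (3/4)
6. 1779.661ms @ 21/4 + 254.237ms (3/4)
7. 2033.898ms @ 6 + 508.475ms (3/2)
8. 2542.373ms @ 15/2 + 508.475ms (3/2)

note 4 onset = 3b = 1016.949ms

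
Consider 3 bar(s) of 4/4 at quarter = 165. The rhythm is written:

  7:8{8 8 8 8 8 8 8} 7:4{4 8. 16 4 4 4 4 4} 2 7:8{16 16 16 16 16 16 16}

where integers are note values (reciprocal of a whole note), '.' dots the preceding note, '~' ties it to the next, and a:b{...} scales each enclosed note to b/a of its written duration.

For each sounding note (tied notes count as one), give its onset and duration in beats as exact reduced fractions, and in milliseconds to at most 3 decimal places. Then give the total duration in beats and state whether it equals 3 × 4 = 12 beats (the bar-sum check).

1) 0.0ms=0b +207.792ms=4/7b
2) 207.792ms=4/7b +207.792ms=4/7b
3) 415.584ms=8/7b +207.792ms=4/7b
4) 623.377ms=12/7b +207.792ms=4/7b
5) 831.169ms=16/7b +207.792ms=4/7b
6) 1038.961ms=20/7b +207.792ms=4/7b
7) 1246.753ms=24/7b +207.792ms=4/7b
8) 1454.545ms=4b +207.792ms=4/7b
9) 1662.338ms=32/7b +155.844ms=3/7b
10) 1818.182ms=5b +51.948ms=1/7b
11) 1870.13ms=36/7b +207.792ms=4/7b
12) 2077.922ms=40/7b +207.792ms=4/7b
13) 2285.714ms=44/7b +207.792ms=4/7b
14) 2493.506ms=48/7b +207.792ms=4/7b
15) 2701.299ms=52/7b +207.792ms=4/7b
16) 2909.091ms=8b +727.273ms=2b
17) 3636.364ms=10b +103.896ms=2/7b
18) 3740.26ms=72/7b +103.896ms=2/7b
19) 3844.156ms=74/7b +103.896ms=2/7b
20) 3948.052ms=76/7b +103.896ms=2/7b
21) 4051.948ms=78/7b +103.896ms=2/7b
22) 4155.844ms=80/7b +103.896ms=2/7b
23) 4259.74ms=82/7b +103.896ms=2/7b
Σ=12b of 12 (165bpm 4/4) — PASS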